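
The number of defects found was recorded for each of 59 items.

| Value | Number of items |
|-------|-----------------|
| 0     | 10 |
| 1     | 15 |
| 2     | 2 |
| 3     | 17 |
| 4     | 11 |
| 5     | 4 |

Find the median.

Cumulative frequencies: 10, 25, 27, 44, 55, 59
n = 59, so the median is the value in position (n+1)/2 = 30.
Position 30 falls at value 3.

3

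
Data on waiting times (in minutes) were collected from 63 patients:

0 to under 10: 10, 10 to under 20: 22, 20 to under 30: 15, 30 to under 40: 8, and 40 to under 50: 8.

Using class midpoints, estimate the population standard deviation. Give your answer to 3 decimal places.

Midpoints: 5, 15, 25, 35, 45
n = 63, Σfm = 1395, mean = 22.1429
Σfm² = 40575
Σf(m − x̄)² = Σfm² − (Σfm)²/n = 40575 − 1395²/63 = 9685.7143
Population variance = 9685.7143 / 63 = 153.7415
Standard deviation = √153.7415 = 12.3993

12.399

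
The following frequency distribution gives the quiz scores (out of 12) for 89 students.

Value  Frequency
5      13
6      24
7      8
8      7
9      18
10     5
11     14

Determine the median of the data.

Cumulative frequencies: 13, 37, 45, 52, 70, 75, 89
n = 89, so the median is the value in position (n+1)/2 = 45.
Position 45 falls at value 7.

7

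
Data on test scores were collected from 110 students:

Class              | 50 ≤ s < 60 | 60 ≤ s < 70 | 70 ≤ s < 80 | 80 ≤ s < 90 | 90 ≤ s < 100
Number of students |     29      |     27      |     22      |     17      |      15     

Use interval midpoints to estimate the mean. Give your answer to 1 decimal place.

71.5

Midpoints: 55, 65, 75, 85, 95
Σfm = 29×55 + 27×65 + 22×75 + 17×85 + 15×95 = 7870
n = Σf = 110
Mean = 7870 / 110 = 71.5455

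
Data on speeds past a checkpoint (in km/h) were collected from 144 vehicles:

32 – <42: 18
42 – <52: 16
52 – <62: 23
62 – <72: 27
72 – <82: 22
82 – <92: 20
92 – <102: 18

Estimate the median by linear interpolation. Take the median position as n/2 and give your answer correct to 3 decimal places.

67.556

Cumulative frequencies: 18, 34, 57, 84, 106, 126, 144
n = 144; position = n/2 = 72.
This falls in the class 62 – <72: L = 62, F = 57, f = 27, h = 10.
Median ≈ 62 + ((72 − 57) / 27) × 10 = 67.5556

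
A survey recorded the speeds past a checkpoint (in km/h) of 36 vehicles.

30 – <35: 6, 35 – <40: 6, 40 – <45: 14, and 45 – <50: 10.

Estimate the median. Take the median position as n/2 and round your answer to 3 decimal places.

42.143

Cumulative frequencies: 6, 12, 26, 36
n = 36; position = n/2 = 18.
This falls in the class 40 – <45: L = 40, F = 12, f = 14, h = 5.
Median ≈ 40 + ((18 − 12) / 14) × 5 = 42.1429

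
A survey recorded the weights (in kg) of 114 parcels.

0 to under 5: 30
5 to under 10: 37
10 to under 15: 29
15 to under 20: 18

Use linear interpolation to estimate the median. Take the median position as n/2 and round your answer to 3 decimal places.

Cumulative frequencies: 30, 67, 96, 114
n = 114; position = n/2 = 57.
This falls in the class 5 to under 10: L = 5, F = 30, f = 37, h = 5.
Median ≈ 5 + ((57 − 30) / 37) × 5 = 8.6486

8.649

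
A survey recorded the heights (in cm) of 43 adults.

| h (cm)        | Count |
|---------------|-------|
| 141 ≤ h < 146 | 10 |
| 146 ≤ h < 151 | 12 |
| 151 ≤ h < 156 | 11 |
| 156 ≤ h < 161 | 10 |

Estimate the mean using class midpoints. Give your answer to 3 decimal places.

150.942

Midpoints: 143.5, 148.5, 153.5, 158.5
Σfm = 10×143.5 + 12×148.5 + 11×153.5 + 10×158.5 = 6490.5
n = Σf = 43
Mean = 6490.5 / 43 = 150.9419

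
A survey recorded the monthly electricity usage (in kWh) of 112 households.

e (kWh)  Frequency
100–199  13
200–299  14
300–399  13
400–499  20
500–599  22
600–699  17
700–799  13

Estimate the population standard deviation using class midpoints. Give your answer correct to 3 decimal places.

Midpoints: 149.5, 249.5, 349.5, 449.5, 549.5, 649.5, 749.5
n = 112, Σfm = 51844, mean = 462.8929
Σfm² = 27908128
Σf(m − x̄)² = Σfm² − (Σfm)²/n = 27908128 − 51844²/112 = 3909910.7143
Population variance = 3909910.7143 / 112 = 34909.9171
Standard deviation = √34909.9171 = 186.8420

186.842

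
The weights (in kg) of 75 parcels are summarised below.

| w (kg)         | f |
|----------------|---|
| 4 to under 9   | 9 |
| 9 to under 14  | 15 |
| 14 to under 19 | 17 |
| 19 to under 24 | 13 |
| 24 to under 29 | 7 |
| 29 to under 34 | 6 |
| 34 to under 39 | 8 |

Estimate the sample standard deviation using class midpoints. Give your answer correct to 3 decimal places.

Midpoints: 6.5, 11.5, 16.5, 21.5, 26.5, 31.5, 36.5
n = 75, Σfm = 1457.5, mean = 19.4333
Σfm² = 34528.75
Σf(m − x̄)² = Σfm² − (Σfm)²/n = 34528.75 − 1457.5²/75 = 6204.6667
Sample variance = 6204.6667 / 74 = 83.8468
Standard deviation = √83.8468 = 9.1568

9.157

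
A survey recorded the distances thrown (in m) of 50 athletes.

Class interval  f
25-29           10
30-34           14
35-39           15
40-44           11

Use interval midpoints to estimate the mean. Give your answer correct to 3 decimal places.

34.700

Midpoints: 27, 32, 37, 42
Σfm = 10×27 + 14×32 + 15×37 + 11×42 = 1735
n = Σf = 50
Mean = 1735 / 50 = 34.7000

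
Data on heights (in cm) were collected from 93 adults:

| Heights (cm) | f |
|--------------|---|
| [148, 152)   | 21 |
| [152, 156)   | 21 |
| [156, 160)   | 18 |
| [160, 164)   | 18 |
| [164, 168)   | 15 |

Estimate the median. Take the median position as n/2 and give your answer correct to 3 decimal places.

Cumulative frequencies: 21, 42, 60, 78, 93
n = 93; position = n/2 = 46.5.
This falls in the class [156, 160): L = 156, F = 42, f = 18, h = 4.
Median ≈ 156 + ((46.5 − 42) / 18) × 4 = 157.0000

157.000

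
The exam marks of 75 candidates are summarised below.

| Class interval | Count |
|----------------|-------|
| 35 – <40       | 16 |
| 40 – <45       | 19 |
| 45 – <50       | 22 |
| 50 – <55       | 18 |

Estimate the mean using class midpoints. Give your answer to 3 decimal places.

Midpoints: 37.5, 42.5, 47.5, 52.5
Σfm = 16×37.5 + 19×42.5 + 22×47.5 + 18×52.5 = 3397.5
n = Σf = 75
Mean = 3397.5 / 75 = 45.3000

45.300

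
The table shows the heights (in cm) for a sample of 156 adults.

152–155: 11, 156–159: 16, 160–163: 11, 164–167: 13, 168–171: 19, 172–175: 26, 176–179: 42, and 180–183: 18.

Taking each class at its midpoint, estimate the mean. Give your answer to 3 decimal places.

Midpoints: 153.5, 157.5, 161.5, 165.5, 169.5, 173.5, 177.5, 181.5
Σfm = 11×153.5 + 16×157.5 + 11×161.5 + 13×165.5 + 19×169.5 + 26×173.5 + 42×177.5 + 18×181.5 = 26590
n = Σf = 156
Mean = 26590 / 156 = 170.4487

170.449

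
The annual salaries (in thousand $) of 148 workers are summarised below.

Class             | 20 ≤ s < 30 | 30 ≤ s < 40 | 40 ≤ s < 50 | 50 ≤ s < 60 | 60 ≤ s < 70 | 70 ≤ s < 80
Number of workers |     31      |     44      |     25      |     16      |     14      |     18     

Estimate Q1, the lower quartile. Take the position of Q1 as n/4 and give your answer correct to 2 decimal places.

Cumulative frequencies: 31, 75, 100, 116, 130, 148
n = 148; position = n/4 = 37.
This falls in the class 30 ≤ s < 40: L = 30, F = 31, f = 44, h = 10.
Lower quartile ≈ 30 + ((37 − 31) / 44) × 10 = 31.3636

31.36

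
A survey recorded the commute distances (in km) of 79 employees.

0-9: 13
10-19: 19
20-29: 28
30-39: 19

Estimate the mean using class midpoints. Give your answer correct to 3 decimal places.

Midpoints: 4.5, 14.5, 24.5, 34.5
Σfm = 13×4.5 + 19×14.5 + 28×24.5 + 19×34.5 = 1675.5
n = Σf = 79
Mean = 1675.5 / 79 = 21.2089

21.209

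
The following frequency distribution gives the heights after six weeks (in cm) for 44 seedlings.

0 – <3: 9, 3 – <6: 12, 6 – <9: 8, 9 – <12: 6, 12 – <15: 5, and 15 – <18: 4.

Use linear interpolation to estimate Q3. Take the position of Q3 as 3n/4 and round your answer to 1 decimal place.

Cumulative frequencies: 9, 21, 29, 35, 40, 44
n = 44; position = 3n/4 = 33.
This falls in the class 9 – <12: L = 9, F = 29, f = 6, h = 3.
Upper quartile ≈ 9 + ((33 − 29) / 6) × 3 = 11.0000

11.0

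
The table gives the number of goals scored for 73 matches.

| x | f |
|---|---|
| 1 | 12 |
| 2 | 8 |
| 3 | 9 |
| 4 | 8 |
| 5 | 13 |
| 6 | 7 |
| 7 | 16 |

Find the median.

Cumulative frequencies: 12, 20, 29, 37, 50, 57, 73
n = 73, so the median is the value in position (n+1)/2 = 37.
Position 37 falls at value 4.

4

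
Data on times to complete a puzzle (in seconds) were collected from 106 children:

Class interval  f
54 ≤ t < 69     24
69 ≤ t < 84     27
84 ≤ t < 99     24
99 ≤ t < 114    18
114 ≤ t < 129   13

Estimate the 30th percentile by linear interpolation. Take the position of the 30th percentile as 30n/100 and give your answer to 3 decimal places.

Cumulative frequencies: 24, 51, 75, 93, 106
n = 106; position = 30n/100 = 31.8.
This falls in the class 69 ≤ t < 84: L = 69, F = 24, f = 27, h = 15.
30th percentile ≈ 69 + ((31.8 − 24) / 27) × 15 = 73.3333

73.333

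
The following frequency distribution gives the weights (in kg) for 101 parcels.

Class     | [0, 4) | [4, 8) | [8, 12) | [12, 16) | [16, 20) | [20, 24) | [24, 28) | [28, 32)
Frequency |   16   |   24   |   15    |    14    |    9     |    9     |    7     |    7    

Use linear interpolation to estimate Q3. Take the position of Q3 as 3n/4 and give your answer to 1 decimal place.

Cumulative frequencies: 16, 40, 55, 69, 78, 87, 94, 101
n = 101; position = 3n/4 = 75.75.
This falls in the class [16, 20): L = 16, F = 69, f = 9, h = 4.
Upper quartile ≈ 16 + ((75.75 − 69) / 9) × 4 = 19.0000

19.0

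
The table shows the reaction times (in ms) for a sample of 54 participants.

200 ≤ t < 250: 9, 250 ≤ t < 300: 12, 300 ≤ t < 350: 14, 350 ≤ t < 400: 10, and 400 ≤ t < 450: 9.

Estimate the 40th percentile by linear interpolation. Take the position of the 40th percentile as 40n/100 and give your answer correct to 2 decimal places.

302.14

Cumulative frequencies: 9, 21, 35, 45, 54
n = 54; position = 40n/100 = 21.6.
This falls in the class 300 ≤ t < 350: L = 300, F = 21, f = 14, h = 50.
40th percentile ≈ 300 + ((21.6 − 21) / 14) × 50 = 302.1429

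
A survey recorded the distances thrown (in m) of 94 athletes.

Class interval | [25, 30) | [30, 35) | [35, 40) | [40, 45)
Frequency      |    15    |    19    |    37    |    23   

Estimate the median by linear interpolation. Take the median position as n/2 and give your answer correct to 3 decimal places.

Cumulative frequencies: 15, 34, 71, 94
n = 94; position = n/2 = 47.
This falls in the class [35, 40): L = 35, F = 34, f = 37, h = 5.
Median ≈ 35 + ((47 − 34) / 37) × 5 = 36.7568

36.757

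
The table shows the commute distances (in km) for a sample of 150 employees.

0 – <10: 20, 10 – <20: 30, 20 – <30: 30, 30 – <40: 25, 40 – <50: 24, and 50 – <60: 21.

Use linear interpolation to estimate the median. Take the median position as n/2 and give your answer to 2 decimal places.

28.33

Cumulative frequencies: 20, 50, 80, 105, 129, 150
n = 150; position = n/2 = 75.
This falls in the class 20 – <30: L = 20, F = 50, f = 30, h = 10.
Median ≈ 20 + ((75 − 50) / 30) × 10 = 28.3333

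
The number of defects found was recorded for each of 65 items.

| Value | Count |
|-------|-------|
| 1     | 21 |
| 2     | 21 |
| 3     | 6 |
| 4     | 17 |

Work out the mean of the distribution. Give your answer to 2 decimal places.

Values: 1, 2, 3, 4
Σfx = 21×1 + 21×2 + 6×3 + 17×4 = 149
n = Σf = 65
Mean = 149 / 65 = 2.2923

2.29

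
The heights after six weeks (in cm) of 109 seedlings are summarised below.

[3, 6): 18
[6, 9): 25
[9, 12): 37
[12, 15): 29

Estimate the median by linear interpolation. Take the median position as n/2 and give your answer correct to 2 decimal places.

9.93

Cumulative frequencies: 18, 43, 80, 109
n = 109; position = n/2 = 54.5.
This falls in the class [9, 12): L = 9, F = 43, f = 37, h = 3.
Median ≈ 9 + ((54.5 − 43) / 37) × 3 = 9.9324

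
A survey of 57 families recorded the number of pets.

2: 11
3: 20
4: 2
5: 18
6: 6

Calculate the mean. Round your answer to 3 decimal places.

3.789

Values: 2, 3, 4, 5, 6
Σfx = 11×2 + 20×3 + 2×4 + 18×5 + 6×6 = 216
n = Σf = 57
Mean = 216 / 57 = 3.7895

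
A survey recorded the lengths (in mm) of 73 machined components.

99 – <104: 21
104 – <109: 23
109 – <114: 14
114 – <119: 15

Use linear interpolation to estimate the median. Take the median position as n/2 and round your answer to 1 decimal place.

Cumulative frequencies: 21, 44, 58, 73
n = 73; position = n/2 = 36.5.
This falls in the class 104 – <109: L = 104, F = 21, f = 23, h = 5.
Median ≈ 104 + ((36.5 − 21) / 23) × 5 = 107.3696

107.4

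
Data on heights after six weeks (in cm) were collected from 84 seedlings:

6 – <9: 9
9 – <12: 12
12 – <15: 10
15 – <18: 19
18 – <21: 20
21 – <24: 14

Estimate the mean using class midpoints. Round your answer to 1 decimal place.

16.0

Midpoints: 7.5, 10.5, 13.5, 16.5, 19.5, 22.5
Σfm = 9×7.5 + 12×10.5 + 10×13.5 + 19×16.5 + 20×19.5 + 14×22.5 = 1347
n = Σf = 84
Mean = 1347 / 84 = 16.0357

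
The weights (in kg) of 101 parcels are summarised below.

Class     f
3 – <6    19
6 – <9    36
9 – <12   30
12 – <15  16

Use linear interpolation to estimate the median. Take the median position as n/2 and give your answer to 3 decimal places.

Cumulative frequencies: 19, 55, 85, 101
n = 101; position = n/2 = 50.5.
This falls in the class 6 – <9: L = 6, F = 19, f = 36, h = 3.
Median ≈ 6 + ((50.5 − 19) / 36) × 3 = 8.6250

8.625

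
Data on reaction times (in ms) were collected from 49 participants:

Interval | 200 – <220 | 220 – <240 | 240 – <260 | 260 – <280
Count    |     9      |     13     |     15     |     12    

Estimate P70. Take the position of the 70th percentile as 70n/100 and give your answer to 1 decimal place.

Cumulative frequencies: 9, 22, 37, 49
n = 49; position = 70n/100 = 34.3.
This falls in the class 240 – <260: L = 240, F = 22, f = 15, h = 20.
70th percentile ≈ 240 + ((34.3 − 22) / 15) × 20 = 256.4000

256.4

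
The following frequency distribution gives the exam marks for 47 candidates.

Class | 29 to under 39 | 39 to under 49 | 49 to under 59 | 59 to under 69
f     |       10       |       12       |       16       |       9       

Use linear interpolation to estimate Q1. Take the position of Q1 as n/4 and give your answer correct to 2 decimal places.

Cumulative frequencies: 10, 22, 38, 47
n = 47; position = n/4 = 11.75.
This falls in the class 39 to under 49: L = 39, F = 10, f = 12, h = 10.
Lower quartile ≈ 39 + ((11.75 − 10) / 12) × 10 = 40.4583

40.46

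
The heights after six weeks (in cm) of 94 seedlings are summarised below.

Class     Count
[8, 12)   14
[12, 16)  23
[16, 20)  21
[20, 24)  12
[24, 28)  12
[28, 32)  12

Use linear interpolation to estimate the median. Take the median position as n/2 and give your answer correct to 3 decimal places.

Cumulative frequencies: 14, 37, 58, 70, 82, 94
n = 94; position = n/2 = 47.
This falls in the class [16, 20): L = 16, F = 37, f = 21, h = 4.
Median ≈ 16 + ((47 − 37) / 21) × 4 = 17.9048

17.905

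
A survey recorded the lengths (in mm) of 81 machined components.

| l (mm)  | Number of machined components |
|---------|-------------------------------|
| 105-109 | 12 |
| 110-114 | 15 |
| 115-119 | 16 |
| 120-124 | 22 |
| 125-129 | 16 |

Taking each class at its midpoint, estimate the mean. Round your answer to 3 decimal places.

117.926

Midpoints: 107, 112, 117, 122, 127
Σfm = 12×107 + 15×112 + 16×117 + 22×122 + 16×127 = 9552
n = Σf = 81
Mean = 9552 / 81 = 117.9259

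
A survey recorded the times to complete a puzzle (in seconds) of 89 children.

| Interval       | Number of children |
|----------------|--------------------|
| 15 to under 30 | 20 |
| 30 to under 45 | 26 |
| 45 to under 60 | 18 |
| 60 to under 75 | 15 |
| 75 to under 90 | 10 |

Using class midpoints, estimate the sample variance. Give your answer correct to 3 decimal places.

Midpoints: 22.5, 37.5, 52.5, 67.5, 82.5
n = 89, Σfm = 4207.5, mean = 47.2753
Σfm² = 232706.25
Σf(m − x̄)² = Σfm² − (Σfm)²/n = 232706.25 − 4207.5²/89 = 33795.5056
Sample variance = 33795.5056 / 88 = 384.0398

384.040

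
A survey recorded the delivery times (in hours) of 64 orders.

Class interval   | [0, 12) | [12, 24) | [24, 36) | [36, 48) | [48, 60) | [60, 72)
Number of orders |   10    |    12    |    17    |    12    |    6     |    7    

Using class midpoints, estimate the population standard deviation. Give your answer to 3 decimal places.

Midpoints: 6, 18, 30, 42, 54, 66
n = 64, Σfm = 2076, mean = 32.4375
Σfm² = 88704
Σf(m − x̄)² = Σfm² − (Σfm)²/n = 88704 − 2076²/64 = 21363.7500
Population variance = 21363.7500 / 64 = 333.8086
Standard deviation = √333.8086 = 18.2704

18.270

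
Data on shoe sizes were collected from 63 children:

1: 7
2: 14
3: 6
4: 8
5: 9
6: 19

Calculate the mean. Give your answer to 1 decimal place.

3.9

Values: 1, 2, 3, 4, 5, 6
Σfx = 7×1 + 14×2 + 6×3 + 8×4 + 9×5 + 19×6 = 244
n = Σf = 63
Mean = 244 / 63 = 3.8730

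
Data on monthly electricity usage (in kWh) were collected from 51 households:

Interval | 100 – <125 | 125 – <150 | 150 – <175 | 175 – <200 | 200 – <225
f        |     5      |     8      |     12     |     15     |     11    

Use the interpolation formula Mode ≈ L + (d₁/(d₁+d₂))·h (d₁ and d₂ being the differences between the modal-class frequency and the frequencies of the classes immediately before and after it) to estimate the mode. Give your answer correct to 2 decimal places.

185.71

Modal class: 175 – <200 (highest frequency 15).
d₁ = 15 − 12 = 3, d₂ = 15 − 11 = 4
Mode ≈ 175 + (3/(3+4)) × 25 = 175 + 10.7143 = 185.7143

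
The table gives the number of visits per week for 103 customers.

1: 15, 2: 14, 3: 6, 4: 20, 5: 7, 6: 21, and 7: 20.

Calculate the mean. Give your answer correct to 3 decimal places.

Values: 1, 2, 3, 4, 5, 6, 7
Σfx = 15×1 + 14×2 + 6×3 + 20×4 + 7×5 + 21×6 + 20×7 = 442
n = Σf = 103
Mean = 442 / 103 = 4.2913

4.291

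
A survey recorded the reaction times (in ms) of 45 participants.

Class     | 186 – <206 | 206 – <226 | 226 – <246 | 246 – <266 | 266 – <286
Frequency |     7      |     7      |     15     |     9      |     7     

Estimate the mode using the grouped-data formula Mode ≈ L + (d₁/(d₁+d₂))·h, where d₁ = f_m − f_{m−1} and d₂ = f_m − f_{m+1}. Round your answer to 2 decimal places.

237.43

Modal class: 226 – <246 (highest frequency 15).
d₁ = 15 − 7 = 8, d₂ = 15 − 9 = 6
Mode ≈ 226 + (8/(8+6)) × 20 = 226 + 11.4286 = 237.4286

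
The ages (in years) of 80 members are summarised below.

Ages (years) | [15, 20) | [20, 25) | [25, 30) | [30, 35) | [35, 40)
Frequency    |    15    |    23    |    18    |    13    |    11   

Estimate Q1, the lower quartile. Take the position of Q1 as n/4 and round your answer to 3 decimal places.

Cumulative frequencies: 15, 38, 56, 69, 80
n = 80; position = n/4 = 20.
This falls in the class [20, 25): L = 20, F = 15, f = 23, h = 5.
Lower quartile ≈ 20 + ((20 − 15) / 23) × 5 = 21.0870

21.087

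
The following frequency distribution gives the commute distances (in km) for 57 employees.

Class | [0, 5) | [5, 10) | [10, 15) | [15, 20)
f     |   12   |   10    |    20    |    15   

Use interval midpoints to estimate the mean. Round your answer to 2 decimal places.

Midpoints: 2.5, 7.5, 12.5, 17.5
Σfm = 12×2.5 + 10×7.5 + 20×12.5 + 15×17.5 = 617.5
n = Σf = 57
Mean = 617.5 / 57 = 10.8333

10.83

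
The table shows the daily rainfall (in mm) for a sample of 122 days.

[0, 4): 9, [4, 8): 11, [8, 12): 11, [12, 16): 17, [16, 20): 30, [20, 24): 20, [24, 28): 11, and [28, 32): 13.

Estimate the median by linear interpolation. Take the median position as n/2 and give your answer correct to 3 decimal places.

Cumulative frequencies: 9, 20, 31, 48, 78, 98, 109, 122
n = 122; position = n/2 = 61.
This falls in the class [16, 20): L = 16, F = 48, f = 30, h = 4.
Median ≈ 16 + ((61 − 48) / 30) × 4 = 17.7333

17.733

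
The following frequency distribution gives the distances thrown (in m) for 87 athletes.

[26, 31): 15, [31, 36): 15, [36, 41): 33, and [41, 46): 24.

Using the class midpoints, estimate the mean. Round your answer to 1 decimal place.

Midpoints: 28.5, 33.5, 38.5, 43.5
Σfm = 15×28.5 + 15×33.5 + 33×38.5 + 24×43.5 = 3244.5
n = Σf = 87
Mean = 3244.5 / 87 = 37.2931

37.3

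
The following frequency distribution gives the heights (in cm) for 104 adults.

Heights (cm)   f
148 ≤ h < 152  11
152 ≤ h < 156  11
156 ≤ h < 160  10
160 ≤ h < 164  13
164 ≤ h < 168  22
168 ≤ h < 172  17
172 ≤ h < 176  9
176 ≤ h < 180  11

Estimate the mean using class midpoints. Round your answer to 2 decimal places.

Midpoints: 150, 154, 158, 162, 166, 170, 174, 178
Σfm = 11×150 + 11×154 + 10×158 + 13×162 + 22×166 + 17×170 + 9×174 + 11×178 = 17096
n = Σf = 104
Mean = 17096 / 104 = 164.3846

164.38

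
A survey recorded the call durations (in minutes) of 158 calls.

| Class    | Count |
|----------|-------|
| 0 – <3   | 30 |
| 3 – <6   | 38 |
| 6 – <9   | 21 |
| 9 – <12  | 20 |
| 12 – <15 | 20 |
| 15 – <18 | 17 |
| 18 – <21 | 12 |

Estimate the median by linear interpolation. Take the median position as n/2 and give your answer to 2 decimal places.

Cumulative frequencies: 30, 68, 89, 109, 129, 146, 158
n = 158; position = n/2 = 79.
This falls in the class 6 – <9: L = 6, F = 68, f = 21, h = 3.
Median ≈ 6 + ((79 − 68) / 21) × 3 = 7.5714

7.57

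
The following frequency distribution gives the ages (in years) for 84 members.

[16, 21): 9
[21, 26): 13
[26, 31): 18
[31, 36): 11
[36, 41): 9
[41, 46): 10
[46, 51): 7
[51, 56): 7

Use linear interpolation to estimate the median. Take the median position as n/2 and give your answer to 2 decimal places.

31.91

Cumulative frequencies: 9, 22, 40, 51, 60, 70, 77, 84
n = 84; position = n/2 = 42.
This falls in the class [31, 36): L = 31, F = 40, f = 11, h = 5.
Median ≈ 31 + ((42 − 40) / 11) × 5 = 31.9091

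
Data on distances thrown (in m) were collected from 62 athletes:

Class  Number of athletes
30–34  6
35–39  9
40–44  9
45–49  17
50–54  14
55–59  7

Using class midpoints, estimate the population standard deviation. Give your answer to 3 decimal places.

Midpoints: 32, 37, 42, 47, 52, 57
n = 62, Σfm = 2829, mean = 45.6290
Σfm² = 132493
Σf(m − x̄)² = Σfm² − (Σfm)²/n = 132493 − 2829²/62 = 3408.4677
Population variance = 3408.4677 / 62 = 54.9753
Standard deviation = √54.9753 = 7.4145

7.415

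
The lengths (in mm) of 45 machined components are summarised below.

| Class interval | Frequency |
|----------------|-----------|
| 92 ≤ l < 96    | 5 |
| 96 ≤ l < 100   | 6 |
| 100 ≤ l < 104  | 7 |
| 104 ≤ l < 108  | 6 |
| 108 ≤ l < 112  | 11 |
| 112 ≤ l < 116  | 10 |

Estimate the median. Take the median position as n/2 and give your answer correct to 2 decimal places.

Cumulative frequencies: 5, 11, 18, 24, 35, 45
n = 45; position = n/2 = 22.5.
This falls in the class 104 ≤ l < 108: L = 104, F = 18, f = 6, h = 4.
Median ≈ 104 + ((22.5 − 18) / 6) × 4 = 107.0000

107.00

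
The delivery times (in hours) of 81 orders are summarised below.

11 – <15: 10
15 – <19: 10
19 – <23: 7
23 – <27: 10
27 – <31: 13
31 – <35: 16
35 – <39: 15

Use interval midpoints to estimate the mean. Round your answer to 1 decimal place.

26.6

Midpoints: 13, 17, 21, 25, 29, 33, 37
Σfm = 10×13 + 10×17 + 7×21 + 10×25 + 13×29 + 16×33 + 15×37 = 2157
n = Σf = 81
Mean = 2157 / 81 = 26.6296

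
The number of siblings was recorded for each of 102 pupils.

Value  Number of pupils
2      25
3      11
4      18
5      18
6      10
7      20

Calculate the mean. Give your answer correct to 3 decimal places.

Values: 2, 3, 4, 5, 6, 7
Σfx = 25×2 + 11×3 + 18×4 + 18×5 + 10×6 + 20×7 = 445
n = Σf = 102
Mean = 445 / 102 = 4.3627

4.363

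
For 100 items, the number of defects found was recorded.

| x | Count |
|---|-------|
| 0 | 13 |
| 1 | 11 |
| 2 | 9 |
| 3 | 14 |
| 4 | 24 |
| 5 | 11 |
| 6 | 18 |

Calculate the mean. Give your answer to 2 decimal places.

Values: 0, 1, 2, 3, 4, 5, 6
Σfx = 13×0 + 11×1 + 9×2 + 14×3 + 24×4 + 11×5 + 18×6 = 330
n = Σf = 100
Mean = 330 / 100 = 3.3000

3.30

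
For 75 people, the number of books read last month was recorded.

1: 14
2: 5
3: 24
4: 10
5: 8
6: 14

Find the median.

Cumulative frequencies: 14, 19, 43, 53, 61, 75
n = 75, so the median is the value in position (n+1)/2 = 38.
Position 38 falls at value 3.

3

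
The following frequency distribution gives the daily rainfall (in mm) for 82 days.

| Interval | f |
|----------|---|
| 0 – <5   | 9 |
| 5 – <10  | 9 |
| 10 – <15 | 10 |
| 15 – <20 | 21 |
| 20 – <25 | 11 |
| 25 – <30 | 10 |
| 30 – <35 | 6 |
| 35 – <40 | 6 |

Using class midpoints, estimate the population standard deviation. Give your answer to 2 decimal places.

Midpoints: 2.5, 7.5, 12.5, 17.5, 22.5, 27.5, 32.5, 37.5
n = 82, Σfm = 1525, mean = 18.5976
Σfm² = 36462.5
Σf(m − x̄)² = Σfm² − (Σfm)²/n = 36462.5 − 1525²/82 = 8101.2195
Population variance = 8101.2195 / 82 = 98.7954
Standard deviation = √98.7954 = 9.9396

9.94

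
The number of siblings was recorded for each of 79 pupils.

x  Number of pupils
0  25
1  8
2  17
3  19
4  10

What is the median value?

2

Cumulative frequencies: 25, 33, 50, 69, 79
n = 79, so the median is the value in position (n+1)/2 = 40.
Position 40 falls at value 2.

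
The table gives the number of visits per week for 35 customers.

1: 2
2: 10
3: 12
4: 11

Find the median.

3

Cumulative frequencies: 2, 12, 24, 35
n = 35, so the median is the value in position (n+1)/2 = 18.
Position 18 falls at value 3.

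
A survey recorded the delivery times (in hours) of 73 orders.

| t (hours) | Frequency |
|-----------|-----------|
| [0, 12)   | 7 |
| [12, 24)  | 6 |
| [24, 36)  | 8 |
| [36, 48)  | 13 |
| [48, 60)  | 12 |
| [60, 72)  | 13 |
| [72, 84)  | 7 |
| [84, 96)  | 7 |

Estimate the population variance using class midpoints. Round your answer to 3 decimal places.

601.671

Midpoints: 6, 18, 30, 42, 54, 66, 78, 90
n = 73, Σfm = 3618, mean = 49.5616
Σfm² = 223236
Σf(m − x̄)² = Σfm² − (Σfm)²/n = 223236 − 3618²/73 = 43921.9726
Population variance = 43921.9726 / 73 = 601.6709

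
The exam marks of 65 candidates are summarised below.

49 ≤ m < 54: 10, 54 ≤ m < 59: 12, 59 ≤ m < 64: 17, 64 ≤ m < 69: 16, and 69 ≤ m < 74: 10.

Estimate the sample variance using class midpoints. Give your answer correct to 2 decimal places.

42.09

Midpoints: 51.5, 56.5, 61.5, 66.5, 71.5
n = 65, Σfm = 4017.5, mean = 61.8077
Σfm² = 251006.25
Σf(m − x̄)² = Σfm² − (Σfm)²/n = 251006.25 − 4017.5²/65 = 2693.8462
Sample variance = 2693.8462 / 64 = 42.0913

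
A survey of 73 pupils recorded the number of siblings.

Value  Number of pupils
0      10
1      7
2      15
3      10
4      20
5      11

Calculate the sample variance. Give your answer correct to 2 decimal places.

2.68

Values: 0, 1, 2, 3, 4, 5
n = 73, Σfx = 202, mean = 2.7671
Σfx² = 752
Σf(x − x̄)² = Σfx² − (Σfx)²/n = 752 − 202²/73 = 193.0411
Sample variance = 193.0411 / 72 = 2.6811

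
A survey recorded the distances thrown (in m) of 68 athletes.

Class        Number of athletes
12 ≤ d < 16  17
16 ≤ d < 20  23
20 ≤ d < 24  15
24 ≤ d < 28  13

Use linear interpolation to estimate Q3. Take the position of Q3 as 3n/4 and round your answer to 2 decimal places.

22.93

Cumulative frequencies: 17, 40, 55, 68
n = 68; position = 3n/4 = 51.
This falls in the class 20 ≤ d < 24: L = 20, F = 40, f = 15, h = 4.
Upper quartile ≈ 20 + ((51 − 40) / 15) × 4 = 22.9333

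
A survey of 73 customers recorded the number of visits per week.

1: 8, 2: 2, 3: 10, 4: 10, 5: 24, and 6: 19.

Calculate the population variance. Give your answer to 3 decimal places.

Values: 1, 2, 3, 4, 5, 6
n = 73, Σfx = 316, mean = 4.3288
Σfx² = 1550
Σf(x − x̄)² = Σfx² − (Σfx)²/n = 1550 − 316²/73 = 182.1096
Population variance = 182.1096 / 73 = 2.4947

2.495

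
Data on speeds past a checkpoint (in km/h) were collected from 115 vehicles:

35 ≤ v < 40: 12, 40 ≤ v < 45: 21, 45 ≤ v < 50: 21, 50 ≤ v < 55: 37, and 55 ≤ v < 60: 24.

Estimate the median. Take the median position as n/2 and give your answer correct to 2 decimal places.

50.47

Cumulative frequencies: 12, 33, 54, 91, 115
n = 115; position = n/2 = 57.5.
This falls in the class 50 ≤ v < 55: L = 50, F = 54, f = 37, h = 5.
Median ≈ 50 + ((57.5 − 54) / 37) × 5 = 50.4730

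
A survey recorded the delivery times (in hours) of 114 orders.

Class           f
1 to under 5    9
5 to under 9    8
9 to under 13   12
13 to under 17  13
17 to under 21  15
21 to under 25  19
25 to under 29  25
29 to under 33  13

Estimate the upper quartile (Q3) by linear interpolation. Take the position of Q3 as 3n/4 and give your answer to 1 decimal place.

26.5

Cumulative frequencies: 9, 17, 29, 42, 57, 76, 101, 114
n = 114; position = 3n/4 = 85.5.
This falls in the class 25 to under 29: L = 25, F = 76, f = 25, h = 4.
Upper quartile ≈ 25 + ((85.5 − 76) / 25) × 4 = 26.5200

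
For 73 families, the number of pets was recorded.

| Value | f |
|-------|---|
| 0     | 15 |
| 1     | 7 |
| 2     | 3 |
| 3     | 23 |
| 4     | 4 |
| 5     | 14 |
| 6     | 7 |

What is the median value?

Cumulative frequencies: 15, 22, 25, 48, 52, 66, 73
n = 73, so the median is the value in position (n+1)/2 = 37.
Position 37 falls at value 3.

3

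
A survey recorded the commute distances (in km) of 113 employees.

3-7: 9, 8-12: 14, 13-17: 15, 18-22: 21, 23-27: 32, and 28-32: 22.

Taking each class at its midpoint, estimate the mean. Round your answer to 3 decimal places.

Midpoints: 5, 10, 15, 20, 25, 30
Σfm = 9×5 + 14×10 + 15×15 + 21×20 + 32×25 + 22×30 = 2290
n = Σf = 113
Mean = 2290 / 113 = 20.2655

20.265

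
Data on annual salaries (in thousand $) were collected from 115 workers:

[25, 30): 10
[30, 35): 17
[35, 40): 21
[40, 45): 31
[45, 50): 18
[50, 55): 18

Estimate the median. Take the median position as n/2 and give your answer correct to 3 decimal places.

41.532

Cumulative frequencies: 10, 27, 48, 79, 97, 115
n = 115; position = n/2 = 57.5.
This falls in the class [40, 45): L = 40, F = 48, f = 31, h = 5.
Median ≈ 40 + ((57.5 − 48) / 31) × 5 = 41.5323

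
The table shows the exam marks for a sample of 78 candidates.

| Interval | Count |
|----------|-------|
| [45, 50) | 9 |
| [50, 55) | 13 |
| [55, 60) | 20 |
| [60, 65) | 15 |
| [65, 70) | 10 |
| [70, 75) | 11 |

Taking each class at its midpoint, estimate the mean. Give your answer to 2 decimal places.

Midpoints: 47.5, 52.5, 57.5, 62.5, 67.5, 72.5
Σfm = 9×47.5 + 13×52.5 + 20×57.5 + 15×62.5 + 10×67.5 + 11×72.5 = 4670
n = Σf = 78
Mean = 4670 / 78 = 59.8718

59.87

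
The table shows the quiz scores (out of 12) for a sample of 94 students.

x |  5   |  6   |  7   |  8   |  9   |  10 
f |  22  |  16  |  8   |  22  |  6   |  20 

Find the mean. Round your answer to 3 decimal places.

7.362

Values: 5, 6, 7, 8, 9, 10
Σfx = 22×5 + 16×6 + 8×7 + 22×8 + 6×9 + 20×10 = 692
n = Σf = 94
Mean = 692 / 94 = 7.3617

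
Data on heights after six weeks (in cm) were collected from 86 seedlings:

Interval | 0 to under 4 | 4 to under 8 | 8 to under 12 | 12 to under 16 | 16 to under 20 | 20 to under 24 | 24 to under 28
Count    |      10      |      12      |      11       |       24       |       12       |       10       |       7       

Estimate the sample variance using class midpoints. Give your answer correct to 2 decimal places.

49.38

Midpoints: 2, 6, 10, 14, 18, 22, 26
n = 86, Σfm = 1156, mean = 13.4419
Σfm² = 19736
Σf(m − x̄)² = Σfm² − (Σfm)²/n = 19736 − 1156²/86 = 4197.2093
Sample variance = 4197.2093 / 85 = 49.3789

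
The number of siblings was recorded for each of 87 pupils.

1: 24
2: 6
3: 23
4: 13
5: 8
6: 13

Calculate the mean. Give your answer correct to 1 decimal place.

3.2

Values: 1, 2, 3, 4, 5, 6
Σfx = 24×1 + 6×2 + 23×3 + 13×4 + 8×5 + 13×6 = 275
n = Σf = 87
Mean = 275 / 87 = 3.1609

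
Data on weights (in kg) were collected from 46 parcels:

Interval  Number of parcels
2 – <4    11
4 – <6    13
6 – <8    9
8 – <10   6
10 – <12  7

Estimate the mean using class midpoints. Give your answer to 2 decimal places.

6.35

Midpoints: 3, 5, 7, 9, 11
Σfm = 11×3 + 13×5 + 9×7 + 6×9 + 7×11 = 292
n = Σf = 46
Mean = 292 / 46 = 6.3478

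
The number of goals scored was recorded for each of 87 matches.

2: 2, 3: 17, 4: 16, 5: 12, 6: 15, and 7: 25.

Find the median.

Cumulative frequencies: 2, 19, 35, 47, 62, 87
n = 87, so the median is the value in position (n+1)/2 = 44.
Position 44 falls at value 5.

5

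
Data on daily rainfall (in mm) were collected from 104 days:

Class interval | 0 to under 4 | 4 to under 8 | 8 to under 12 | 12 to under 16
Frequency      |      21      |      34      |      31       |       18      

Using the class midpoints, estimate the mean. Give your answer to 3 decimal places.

Midpoints: 2, 6, 10, 14
Σfm = 21×2 + 34×6 + 31×10 + 18×14 = 808
n = Σf = 104
Mean = 808 / 104 = 7.7692

7.769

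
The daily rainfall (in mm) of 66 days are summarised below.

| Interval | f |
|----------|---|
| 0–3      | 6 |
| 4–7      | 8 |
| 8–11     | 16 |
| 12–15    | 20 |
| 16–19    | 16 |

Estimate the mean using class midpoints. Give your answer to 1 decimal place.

11.4

Midpoints: 1.5, 5.5, 9.5, 13.5, 17.5
Σfm = 6×1.5 + 8×5.5 + 16×9.5 + 20×13.5 + 16×17.5 = 755
n = Σf = 66
Mean = 755 / 66 = 11.4394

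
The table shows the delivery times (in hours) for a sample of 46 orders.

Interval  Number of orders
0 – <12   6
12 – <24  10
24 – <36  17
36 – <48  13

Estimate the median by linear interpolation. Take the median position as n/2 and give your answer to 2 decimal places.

28.94

Cumulative frequencies: 6, 16, 33, 46
n = 46; position = n/2 = 23.
This falls in the class 24 – <36: L = 24, F = 16, f = 17, h = 12.
Median ≈ 24 + ((23 − 16) / 17) × 12 = 28.9412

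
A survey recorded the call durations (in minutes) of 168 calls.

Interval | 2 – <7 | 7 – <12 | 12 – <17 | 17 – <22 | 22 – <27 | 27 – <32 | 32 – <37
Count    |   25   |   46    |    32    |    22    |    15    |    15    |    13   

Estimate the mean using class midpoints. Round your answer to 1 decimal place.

16.1

Midpoints: 4.5, 9.5, 14.5, 19.5, 24.5, 29.5, 34.5
Σfm = 25×4.5 + 46×9.5 + 32×14.5 + 22×19.5 + 15×24.5 + 15×29.5 + 13×34.5 = 2701
n = Σf = 168
Mean = 2701 / 168 = 16.0774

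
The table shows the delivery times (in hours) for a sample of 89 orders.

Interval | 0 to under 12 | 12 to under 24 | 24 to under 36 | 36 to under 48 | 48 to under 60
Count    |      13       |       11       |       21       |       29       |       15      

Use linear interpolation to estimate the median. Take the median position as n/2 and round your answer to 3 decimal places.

Cumulative frequencies: 13, 24, 45, 74, 89
n = 89; position = n/2 = 44.5.
This falls in the class 24 to under 36: L = 24, F = 24, f = 21, h = 12.
Median ≈ 24 + ((44.5 − 24) / 21) × 12 = 35.7143

35.714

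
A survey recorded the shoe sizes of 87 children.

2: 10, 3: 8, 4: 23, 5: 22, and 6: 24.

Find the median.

5

Cumulative frequencies: 10, 18, 41, 63, 87
n = 87, so the median is the value in position (n+1)/2 = 44.
Position 44 falls at value 5.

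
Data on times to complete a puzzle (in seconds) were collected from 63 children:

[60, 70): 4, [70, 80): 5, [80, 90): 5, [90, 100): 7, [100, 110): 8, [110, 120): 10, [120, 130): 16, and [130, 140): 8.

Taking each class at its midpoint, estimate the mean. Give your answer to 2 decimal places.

107.86

Midpoints: 65, 75, 85, 95, 105, 115, 125, 135
Σfm = 4×65 + 5×75 + 5×85 + 7×95 + 8×105 + 10×115 + 16×125 + 8×135 = 6795
n = Σf = 63
Mean = 6795 / 63 = 107.8571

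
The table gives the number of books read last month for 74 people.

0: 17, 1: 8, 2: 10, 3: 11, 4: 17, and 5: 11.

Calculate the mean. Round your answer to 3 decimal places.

2.486

Values: 0, 1, 2, 3, 4, 5
Σfx = 17×0 + 8×1 + 10×2 + 11×3 + 17×4 + 11×5 = 184
n = Σf = 74
Mean = 184 / 74 = 2.4865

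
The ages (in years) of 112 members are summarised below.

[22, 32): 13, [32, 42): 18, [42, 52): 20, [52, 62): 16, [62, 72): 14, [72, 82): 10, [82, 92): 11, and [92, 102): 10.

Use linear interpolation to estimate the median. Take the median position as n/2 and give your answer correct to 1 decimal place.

Cumulative frequencies: 13, 31, 51, 67, 81, 91, 102, 112
n = 112; position = n/2 = 56.
This falls in the class [52, 62): L = 52, F = 51, f = 16, h = 10.
Median ≈ 52 + ((56 − 51) / 16) × 10 = 55.1250

55.1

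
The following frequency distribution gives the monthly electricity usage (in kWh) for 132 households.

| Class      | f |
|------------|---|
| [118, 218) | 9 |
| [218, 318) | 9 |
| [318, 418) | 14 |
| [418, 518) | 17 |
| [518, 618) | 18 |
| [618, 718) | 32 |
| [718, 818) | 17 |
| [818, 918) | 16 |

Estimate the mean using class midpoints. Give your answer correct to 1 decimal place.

Midpoints: 168, 268, 368, 468, 568, 668, 768, 868
Σfm = 9×168 + 9×268 + 14×368 + 17×468 + 18×568 + 32×668 + 17×768 + 16×868 = 75576
n = Σf = 132
Mean = 75576 / 132 = 572.5455

572.5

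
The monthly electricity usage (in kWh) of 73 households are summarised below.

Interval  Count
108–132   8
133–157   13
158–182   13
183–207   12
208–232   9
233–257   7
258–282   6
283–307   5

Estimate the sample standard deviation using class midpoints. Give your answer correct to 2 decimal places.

51.70

Midpoints: 120, 145, 170, 195, 220, 245, 270, 295
n = 73, Σfm = 14185, mean = 194.3151
Σfm² = 2948825
Σf(m − x̄)² = Σfm² − (Σfm)²/n = 2948825 − 14185²/73 = 192465.7534
Sample variance = 192465.7534 / 72 = 2673.1355
Standard deviation = √2673.1355 = 51.7024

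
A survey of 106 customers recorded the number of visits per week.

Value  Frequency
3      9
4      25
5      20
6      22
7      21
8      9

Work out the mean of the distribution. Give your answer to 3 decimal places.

5.453

Values: 3, 4, 5, 6, 7, 8
Σfx = 9×3 + 25×4 + 20×5 + 22×6 + 21×7 + 9×8 = 578
n = Σf = 106
Mean = 578 / 106 = 5.4528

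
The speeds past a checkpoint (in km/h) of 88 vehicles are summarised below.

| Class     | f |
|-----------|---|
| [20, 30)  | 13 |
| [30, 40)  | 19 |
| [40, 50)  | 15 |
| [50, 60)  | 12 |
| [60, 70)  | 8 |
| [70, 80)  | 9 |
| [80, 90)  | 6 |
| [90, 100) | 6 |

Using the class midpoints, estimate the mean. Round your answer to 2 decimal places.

52.27

Midpoints: 25, 35, 45, 55, 65, 75, 85, 95
Σfm = 13×25 + 19×35 + 15×45 + 12×55 + 8×65 + 9×75 + 6×85 + 6×95 = 4600
n = Σf = 88
Mean = 4600 / 88 = 52.2727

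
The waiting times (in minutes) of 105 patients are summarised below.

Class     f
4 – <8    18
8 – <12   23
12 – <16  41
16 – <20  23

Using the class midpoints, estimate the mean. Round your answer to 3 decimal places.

12.629

Midpoints: 6, 10, 14, 18
Σfm = 18×6 + 23×10 + 41×14 + 23×18 = 1326
n = Σf = 105
Mean = 1326 / 105 = 12.6286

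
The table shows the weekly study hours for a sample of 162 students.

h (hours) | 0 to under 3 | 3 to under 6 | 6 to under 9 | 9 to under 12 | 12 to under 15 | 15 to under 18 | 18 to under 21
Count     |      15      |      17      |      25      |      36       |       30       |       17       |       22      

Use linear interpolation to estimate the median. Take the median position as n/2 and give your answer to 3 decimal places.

Cumulative frequencies: 15, 32, 57, 93, 123, 140, 162
n = 162; position = n/2 = 81.
This falls in the class 9 to under 12: L = 9, F = 57, f = 36, h = 3.
Median ≈ 9 + ((81 − 57) / 36) × 3 = 11.0000

11.000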